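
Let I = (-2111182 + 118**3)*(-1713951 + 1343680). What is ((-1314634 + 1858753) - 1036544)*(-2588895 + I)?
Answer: -85356841045855875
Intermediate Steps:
I = 173342368650 (I = (-2111182 + 1643032)*(-370271) = -468150*(-370271) = 173342368650)
((-1314634 + 1858753) - 1036544)*(-2588895 + I) = ((-1314634 + 1858753) - 1036544)*(-2588895 + 173342368650) = (544119 - 1036544)*173339779755 = -492425*173339779755 = -85356841045855875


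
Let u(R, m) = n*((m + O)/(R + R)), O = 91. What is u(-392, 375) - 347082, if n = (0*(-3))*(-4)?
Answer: -347082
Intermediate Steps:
n = 0 (n = 0*(-4) = 0)
u(R, m) = 0 (u(R, m) = 0*((m + 91)/(R + R)) = 0*((91 + m)/((2*R))) = 0*((91 + m)*(1/(2*R))) = 0*((91 + m)/(2*R)) = 0)
u(-392, 375) - 347082 = 0 - 347082 = -347082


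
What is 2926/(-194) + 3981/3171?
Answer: -1417672/102529 ≈ -13.827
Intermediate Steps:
2926/(-194) + 3981/3171 = 2926*(-1/194) + 3981*(1/3171) = -1463/97 + 1327/1057 = -1417672/102529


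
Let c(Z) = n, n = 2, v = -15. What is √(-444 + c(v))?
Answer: I*√442 ≈ 21.024*I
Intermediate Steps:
c(Z) = 2
√(-444 + c(v)) = √(-444 + 2) = √(-442) = I*√442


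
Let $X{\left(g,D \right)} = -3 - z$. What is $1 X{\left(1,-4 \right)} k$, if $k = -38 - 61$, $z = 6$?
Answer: $891$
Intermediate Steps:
$X{\left(g,D \right)} = -9$ ($X{\left(g,D \right)} = -3 - 6 = -9$)
$k = -99$ ($k = -38 - 61 = -99$)
$1 X{\left(1,-4 \right)} k = 1 \left(\left(-9\right) \left(-99\right)\right) = 1 \cdot 891 = 891$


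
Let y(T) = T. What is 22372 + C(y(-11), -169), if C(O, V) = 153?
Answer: 22525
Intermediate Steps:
22372 + C(y(-11), -169) = 22372 + 153 = 22525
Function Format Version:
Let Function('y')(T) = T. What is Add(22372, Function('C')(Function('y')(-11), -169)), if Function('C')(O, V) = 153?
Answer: 22525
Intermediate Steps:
Add(22372, Function('C')(Function('y')(-11), -169)) = Add(22372, 153) = 22525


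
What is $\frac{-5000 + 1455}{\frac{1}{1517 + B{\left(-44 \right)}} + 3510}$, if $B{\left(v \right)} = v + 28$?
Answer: $- \frac{5321045}{5268511} \approx -1.01$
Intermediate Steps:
$B{\left(v \right)} = 28 + v$
$\frac{-5000 + 1455}{\frac{1}{1517 + B{\left(-44 \right)}} + 3510} = \frac{-5000 + 1455}{\frac{1}{1517 + \left(28 - 44\right)} + 3510} = - \frac{3545}{\frac{1}{1517 - 16} + 3510} = - \frac{3545}{\frac{1}{1501} + 3510} = - \frac{3545}{\frac{5268511}{1501}} = \left(-3545\right) \frac{1501}{5268511} = - \frac{5321045}{5268511}$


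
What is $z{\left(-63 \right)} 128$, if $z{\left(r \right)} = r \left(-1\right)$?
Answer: $8064$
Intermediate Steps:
$z{\left(r \right)} = - r$
$z{\left(-63 \right)} 128 = \left(-1\right) \left(-63\right) 128 = 63 \cdot 128 = 8064$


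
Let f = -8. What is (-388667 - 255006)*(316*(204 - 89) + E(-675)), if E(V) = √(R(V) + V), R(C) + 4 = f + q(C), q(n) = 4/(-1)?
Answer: -23391076820 - 643673*I*√691 ≈ -2.3391e+10 - 1.692e+7*I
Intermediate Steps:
q(n) = -4 (q(n) = 4*(-1) = -4)
R(C) = -16 (R(C) = -4 + (-8 - 4) = -4 - 12 = -16)
E(V) = √(-16 + V)
(-388667 - 255006)*(316*(204 - 89) + E(-675)) = (-388667 - 255006)*(316*(204 - 89) + √(-16 - 675)) = -643673*(316*115 + √(-691)) = -643673*(36340 + I*√691) = -23391076820 - 643673*I*√691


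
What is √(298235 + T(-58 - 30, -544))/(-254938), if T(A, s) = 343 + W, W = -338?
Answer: -8*√1165/127469 ≈ -0.0021421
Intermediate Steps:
T(A, s) = 5 (T(A, s) = 343 - 338 = 5)
√(298235 + T(-58 - 30, -544))/(-254938) = √(298235 + 5)/(-254938) = √298240*(-1/254938) = (16*√1165)*(-1/254938) = -8*√1165/127469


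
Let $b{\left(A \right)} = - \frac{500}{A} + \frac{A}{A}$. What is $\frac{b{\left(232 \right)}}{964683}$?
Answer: $- \frac{67}{55951614} \approx -1.1975 \cdot 10^{-6}$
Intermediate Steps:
$b{\left(A \right)} = 1 - \frac{500}{A}$ ($b{\left(A \right)} = - \frac{500}{A} + 1 = 1 - \frac{500}{A}$)
$\frac{b{\left(232 \right)}}{964683} = \frac{\frac{1}{232} \left(-500 + 232\right)}{964683} = \frac{1}{232} \left(-268\right) \frac{1}{964683} = \left(- \frac{67}{58}\right) \frac{1}{964683} = - \frac{67}{55951614}$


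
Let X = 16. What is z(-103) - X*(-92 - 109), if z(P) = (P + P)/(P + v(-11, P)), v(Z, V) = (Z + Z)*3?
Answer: 543710/169 ≈ 3217.2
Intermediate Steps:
v(Z, V) = 6*Z (v(Z, V) = (2*Z)*3 = 6*Z)
z(P) = 2*P/(-66 + P) (z(P) = (P + P)/(P + 6*(-11)) = (2*P)/(P - 66) = (2*P)/(-66 + P) = 2*P/(-66 + P))
z(-103) - X*(-92 - 109) = 2*(-103)/(-66 - 103) - 16*(-92 - 109) = 2*(-103)/(-169) - 16*(-201) = 2*(-103)*(-1/169) - 1*(-3216) = 206/169 + 3216 = 543710/169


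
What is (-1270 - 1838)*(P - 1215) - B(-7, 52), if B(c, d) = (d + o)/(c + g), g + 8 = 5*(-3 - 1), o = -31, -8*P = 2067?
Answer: 45792501/10 ≈ 4.5792e+6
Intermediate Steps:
P = -2067/8 (P = -⅛*2067 = -2067/8 ≈ -258.38)
g = -28 (g = -8 + 5*(-3 - 1) = -8 + 5*(-4) = -8 - 20 = -28)
B(c, d) = (-31 + d)/(-28 + c) (B(c, d) = (d - 31)/(c - 28) = (-31 + d)/(-28 + c))
(-1270 - 1838)*(P - 1215) - B(-7, 52) = (-1270 - 1838)*(-2067/8 - 1215) - (-31 + 52)/(-28 - 7) = -3108*(-11787/8) - 21/(-35) = 9158499/2 - (-1)*21/35 = 9158499/2 - 1*(-⅗) = 9158499/2 + ⅗ = 45792501/10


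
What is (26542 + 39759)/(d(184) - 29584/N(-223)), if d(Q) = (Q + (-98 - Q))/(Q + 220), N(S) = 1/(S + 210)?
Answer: 13392802/77687535 ≈ 0.17239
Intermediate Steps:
N(S) = 1/(210 + S)
d(Q) = -98/(220 + Q)
(26542 + 39759)/(d(184) - 29584/N(-223)) = (26542 + 39759)/(-98/(220 + 184) - 29584/(1/(210 - 223))) = 66301/(-98/404 - 29584/(1/(-13))) = 66301/(-98*1/404 - 29584/(-1/13)) = 66301/(-49/202 - 29584*(-13)) = 66301/(-49/202 + 384592) = 66301/(77687535/202) = 66301*(202/77687535) = 13392802/77687535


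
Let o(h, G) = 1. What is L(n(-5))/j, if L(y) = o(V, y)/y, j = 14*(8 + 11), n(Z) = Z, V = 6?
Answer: -1/1330 ≈ -0.00075188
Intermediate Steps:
j = 266 (j = 14*19 = 266)
L(y) = 1/y
L(n(-5))/j = 1/(-5*266) = -1/5*1/266 = -1/1330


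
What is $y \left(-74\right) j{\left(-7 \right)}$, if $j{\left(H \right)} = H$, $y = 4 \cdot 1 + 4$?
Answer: $4144$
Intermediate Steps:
$y = 8$ ($y = 4 + 4 = 8$)
$y \left(-74\right) j{\left(-7 \right)} = 8 \left(-74\right) \left(-7\right) = \left(-592\right) \left(-7\right) = 4144$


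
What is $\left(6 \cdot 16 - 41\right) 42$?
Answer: $2310$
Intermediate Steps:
$\left(6 \cdot 16 - 41\right) 42 = \left(96 - 41\right) 42 = 55 \cdot 42 = 2310$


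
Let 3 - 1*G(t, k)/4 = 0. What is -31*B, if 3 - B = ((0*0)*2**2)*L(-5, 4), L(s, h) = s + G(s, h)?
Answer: -93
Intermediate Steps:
G(t, k) = 12 (G(t, k) = 12 - 4*0 = 12 + 0 = 12)
L(s, h) = 12 + s (L(s, h) = s + 12 = 12 + s)
B = 3 (B = 3 - (0*0)*2**2*(12 - 5) = 3 - 0*4*7 = 3 - 0*7 = 3 - 1*0 = 3 + 0 = 3)
-31*B = -31*3 = -93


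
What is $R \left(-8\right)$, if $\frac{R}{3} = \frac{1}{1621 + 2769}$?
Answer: $- \frac{12}{2195} \approx -0.005467$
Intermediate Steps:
$R = \frac{3}{4390}$ ($R = \frac{3}{1621 + 2769} = \frac{3}{4390} \approx 0.00068337$)
$R \left(-8\right) = \frac{3}{4390} \left(-8\right) = - \frac{12}{2195}$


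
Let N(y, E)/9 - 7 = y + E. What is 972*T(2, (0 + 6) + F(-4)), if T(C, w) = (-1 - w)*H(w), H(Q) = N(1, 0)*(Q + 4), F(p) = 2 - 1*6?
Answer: -1259712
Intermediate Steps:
F(p) = -4 (F(p) = 2 - 6 = -4)
N(y, E) = 63 + 9*E + 9*y (N(y, E) = 63 + 9*(y + E) = 63 + 9*(E + y) = 63 + (9*E + 9*y) = 63 + 9*E + 9*y)
H(Q) = 288 + 72*Q (H(Q) = (63 + 9*0 + 9*1)*(Q + 4) = (63 + 0 + 9)*(4 + Q) = 72*(4 + Q) = 288 + 72*Q)
T(C, w) = (-1 - w)*(288 + 72*w)
972*T(2, (0 + 6) + F(-4)) = 972*(-72*(1 + ((0 + 6) - 4))*(4 + ((0 + 6) - 4))) = 972*(-72*(1 + (6 - 4))*(4 + (6 - 4))) = 972*(-72*(1 + 2)*(4 + 2)) = 972*(-72*3*6) = 972*(-1296) = -1259712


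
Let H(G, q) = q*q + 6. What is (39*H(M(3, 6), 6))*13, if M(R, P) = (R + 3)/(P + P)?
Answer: 21294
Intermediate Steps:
M(R, P) = (3 + R)/(2*P) (M(R, P) = (3 + R)/((2*P)) = (3 + R)*(1/(2*P)) = (3 + R)/(2*P))
H(G, q) = 6 + q² (H(G, q) = q² + 6 = 6 + q²)
(39*H(M(3, 6), 6))*13 = (39*(6 + 6²))*13 = (39*(6 + 36))*13 = (39*42)*13 = 1638*13 = 21294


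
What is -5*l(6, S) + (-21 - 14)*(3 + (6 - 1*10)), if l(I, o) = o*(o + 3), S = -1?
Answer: 45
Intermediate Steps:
l(I, o) = o*(3 + o)
-5*l(6, S) + (-21 - 14)*(3 + (6 - 1*10)) = -(-5)*(3 - 1) + (-21 - 14)*(3 + (6 - 1*10)) = -(-5)*2 - 35*(3 + (6 - 10)) = -5*(-2) - 35*(3 - 4) = 10 - 35*(-1) = 10 + 35 = 45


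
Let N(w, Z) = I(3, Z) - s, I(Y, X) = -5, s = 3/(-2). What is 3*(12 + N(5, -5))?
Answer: 51/2 ≈ 25.500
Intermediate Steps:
s = -3/2 (s = 3*(-½) = -3/2 ≈ -1.5000)
N(w, Z) = -7/2 (N(w, Z) = -5 - 1*(-3/2) = -5 + 3/2 = -7/2)
3*(12 + N(5, -5)) = 3*(12 - 7/2) = 3*(17/2) = 51/2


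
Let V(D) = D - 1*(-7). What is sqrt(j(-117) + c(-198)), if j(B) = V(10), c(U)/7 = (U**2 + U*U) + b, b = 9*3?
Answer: sqrt(549062) ≈ 740.99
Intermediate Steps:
b = 27
V(D) = 7 + D (V(D) = D + 7 = 7 + D)
c(U) = 189 + 14*U**2 (c(U) = 7*((U**2 + U*U) + 27) = 7*((U**2 + U**2) + 27) = 7*(2*U**2 + 27) = 7*(27 + 2*U**2) = 189 + 14*U**2)
j(B) = 17 (j(B) = 7 + 10 = 17)
sqrt(j(-117) + c(-198)) = sqrt(17 + (189 + 14*(-198)**2)) = sqrt(17 + (189 + 14*39204)) = sqrt(17 + (189 + 548856)) = sqrt(17 + 549045) = sqrt(549062)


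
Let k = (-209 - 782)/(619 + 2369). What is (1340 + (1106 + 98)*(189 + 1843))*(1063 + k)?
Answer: 647716684217/249 ≈ 2.6013e+9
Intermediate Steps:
k = -991/2988 ≈ -0.33166
(1340 + (1106 + 98)*(189 + 1843))*(1063 + k) = (1340 + (1106 + 98)*(189 + 1843))*(1063 - 991/2988) = (1340 + 1204*2032)*(3175253/2988) = (1340 + 2446528)*(3175253/2988) = 2447868*(3175253/2988) = 647716684217/249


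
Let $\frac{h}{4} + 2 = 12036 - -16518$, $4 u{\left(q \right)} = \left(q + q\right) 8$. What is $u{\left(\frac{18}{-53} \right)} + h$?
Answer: $\frac{6052952}{53} \approx 1.1421 \cdot 10^{5}$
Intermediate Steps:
$u{\left(q \right)} = 4 q$ ($u{\left(q \right)} = \frac{\left(q + q\right) 8}{4} = \frac{2 q 8}{4} = \frac{16 q}{4} = 4 q$)
$h = 114208$ ($h = -8 + 4 \left(12036 - -16518\right) = -8 + 4 \left(12036 + 16518\right) = -8 + 4 \cdot 28554 = -8 + 114216 = 114208$)
$u{\left(\frac{18}{-53} \right)} + h = 4 \frac{18}{-53} + 114208 = 4 \cdot 18 \left(- \frac{1}{53}\right) + 114208 = 4 \left(- \frac{18}{53}\right) + 114208 = - \frac{72}{53} + 114208 = \frac{6052952}{53}$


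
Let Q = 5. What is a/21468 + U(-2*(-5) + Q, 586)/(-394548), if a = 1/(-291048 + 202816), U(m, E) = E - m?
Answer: -90130697287/62278237094304 ≈ -0.0014472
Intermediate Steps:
a = -1/88232 (a = 1/(-88232) = -1/88232 ≈ -1.1334e-5)
a/21468 + U(-2*(-5) + Q, 586)/(-394548) = -1/88232/21468 + (586 - (-2*(-5) + 5))/(-394548) = -1/88232*1/21468 + (586 - (10 + 5))*(-1/394548) = -1/1894164576 + (586 - 1*15)*(-1/394548) = -1/1894164576 + (586 - 15)*(-1/394548) = -1/1894164576 + 571*(-1/394548) = -1/1894164576 - 571/394548 = -90130697287/62278237094304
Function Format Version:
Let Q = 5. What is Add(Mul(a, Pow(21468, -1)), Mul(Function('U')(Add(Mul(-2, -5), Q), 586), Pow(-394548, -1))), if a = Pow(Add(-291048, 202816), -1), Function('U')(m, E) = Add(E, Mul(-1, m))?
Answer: Rational(-90130697287, 62278237094304) ≈ -0.0014472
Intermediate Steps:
a = Rational(-1, 88232) (a = Pow(-88232, -1) = Rational(-1, 88232) ≈ -1.1334e-5)
Add(Mul(a, Pow(21468, -1)), Mul(Function('U')(Add(Mul(-2, -5), Q), 586), Pow(-394548, -1))) = Add(Mul(Rational(-1, 88232), Pow(21468, -1)), Mul(Add(586, Mul(-1, Add(Mul(-2, -5), 5))), Pow(-394548, -1))) = Add(Mul(Rational(-1, 88232), Rational(1, 21468)), Mul(Add(586, Mul(-1, Add(10, 5))), Rational(-1, 394548))) = Add(Rational(-1, 1894164576), Mul(Add(586, Mul(-1, 15)), Rational(-1, 394548))) = Add(Rational(-1, 1894164576), Mul(Add(586, -15), Rational(-1, 394548))) = Add(Rational(-1, 1894164576), Mul(571, Rational(-1, 394548))) = Add(Rational(-1, 1894164576), Rational(-571, 394548)) = Rational(-90130697287, 62278237094304)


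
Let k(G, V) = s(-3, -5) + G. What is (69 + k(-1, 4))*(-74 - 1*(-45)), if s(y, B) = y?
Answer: -1885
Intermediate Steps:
k(G, V) = -3 + G
(69 + k(-1, 4))*(-74 - 1*(-45)) = (69 + (-3 - 1))*(-74 - 1*(-45)) = (69 - 4)*(-74 + 45) = 65*(-29) = -1885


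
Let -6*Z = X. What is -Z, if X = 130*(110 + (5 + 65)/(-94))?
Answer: 333775/141 ≈ 2367.2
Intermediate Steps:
X = 667550/47 (X = 130*(110 + 70*(-1/94)) = 130*(110 - 35/47) = 130*(5135/47) = 667550/47 ≈ 14203.)
Z = -333775/141 (Z = -1/6*667550/47 = -333775/141 ≈ -2367.2)
-Z = -1*(-333775/141) = 333775/141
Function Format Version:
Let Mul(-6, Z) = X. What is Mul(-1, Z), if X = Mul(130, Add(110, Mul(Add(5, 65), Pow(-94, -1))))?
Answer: Rational(333775, 141) ≈ 2367.2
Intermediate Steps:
X = Rational(667550, 47) (X = Mul(130, Add(110, Mul(70, Rational(-1, 94)))) = Mul(130, Add(110, Rational(-35, 47))) = Mul(130, Rational(5135, 47)) = Rational(667550, 47) ≈ 14203.)
Z = Rational(-333775, 141) (Z = Mul(Rational(-1, 6), Rational(667550, 47)) = Rational(-333775, 141) ≈ -2367.2)
Mul(-1, Z) = Mul(-1, Rational(-333775, 141)) = Rational(333775, 141)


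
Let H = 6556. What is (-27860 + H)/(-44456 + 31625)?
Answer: 21304/12831 ≈ 1.6604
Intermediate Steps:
(-27860 + H)/(-44456 + 31625) = (-27860 + 6556)/(-44456 + 31625) = -21304/(-12831) = -21304*(-1/12831) = 21304/12831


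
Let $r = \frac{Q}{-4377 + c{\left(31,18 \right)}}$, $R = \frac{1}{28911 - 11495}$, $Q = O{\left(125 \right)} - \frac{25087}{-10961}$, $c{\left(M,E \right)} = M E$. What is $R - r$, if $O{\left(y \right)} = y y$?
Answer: $\frac{994413633417}{243011595848} \approx 4.092$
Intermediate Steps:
$O{\left(y \right)} = y^{2}$
$c{\left(M,E \right)} = E M$
$Q = \frac{171290712}{10961}$ ($Q = 125^{2} - \frac{25087}{-10961} = 15625 - 25087 \left(- \frac{1}{10961}\right) = 15625 - - \frac{25087}{10961} = 15625 + \frac{25087}{10961} = \frac{171290712}{10961} \approx 15627.0$)
$R = \frac{1}{17416} \approx 5.7418 \cdot 10^{-5}$
$r = - \frac{57096904}{13953353}$ ($r = \frac{171290712}{10961 \left(-4377 + 18 \cdot 31\right)} = \frac{171290712}{10961 \left(-4377 + 558\right)} = \frac{171290712}{10961 \left(-3819\right)} = \frac{171290712}{10961} \left(- \frac{1}{3819}\right) = - \frac{57096904}{13953353} \approx -4.092$)
$R - r = \frac{1}{17416} - - \frac{57096904}{13953353} = \frac{1}{17416} + \frac{57096904}{13953353} = \frac{994413633417}{243011595848}$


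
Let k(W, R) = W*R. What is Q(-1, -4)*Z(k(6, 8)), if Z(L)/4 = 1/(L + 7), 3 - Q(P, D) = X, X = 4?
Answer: -4/55 ≈ -0.072727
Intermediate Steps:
Q(P, D) = -1 (Q(P, D) = 3 - 1*4 = 3 - 4 = -1)
k(W, R) = R*W
Z(L) = 4/(7 + L) (Z(L) = 4/(L + 7) = 4/(7 + L))
Q(-1, -4)*Z(k(6, 8)) = -4/(7 + 8*6) = -4/(7 + 48) = -4/55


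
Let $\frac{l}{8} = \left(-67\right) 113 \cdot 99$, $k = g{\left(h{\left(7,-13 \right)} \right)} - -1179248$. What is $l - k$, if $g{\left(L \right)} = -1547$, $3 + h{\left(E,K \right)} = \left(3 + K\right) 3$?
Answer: $-7173933$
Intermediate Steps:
$h{\left(E,K \right)} = 6 + 3 K$ ($h{\left(E,K \right)} = -3 + \left(3 + K\right) 3 = -3 + \left(9 + 3 K\right) = 6 + 3 K$)
$k = 1177701$ ($k = -1547 - -1179248 = -1547 + 1179248 = 1177701$)
$l = -5996232$ ($l = 8 \left(-67\right) 113 \cdot 99 = 8 \left(\left(-7571\right) 99\right) = 8 \left(-749529\right) = -5996232$)
$l - k = -5996232 - 1177701 = -7173933$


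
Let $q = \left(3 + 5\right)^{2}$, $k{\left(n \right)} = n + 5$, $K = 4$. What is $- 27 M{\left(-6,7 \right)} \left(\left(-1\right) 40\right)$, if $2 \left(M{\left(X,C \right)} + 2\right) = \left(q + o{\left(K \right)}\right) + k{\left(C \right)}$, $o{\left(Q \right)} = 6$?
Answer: $42120$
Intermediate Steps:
$k{\left(n \right)} = 5 + n$
$q = 64$ ($q = 8^{2} = 64$)
$M{\left(X,C \right)} = \frac{71}{2} + \frac{C}{2}$ ($M{\left(X,C \right)} = -2 + \frac{\left(64 + 6\right) + \left(5 + C\right)}{2} = -2 + \frac{70 + \left(5 + C\right)}{2} = -2 + \frac{75 + C}{2} = -2 + \left(\frac{75}{2} + \frac{C}{2}\right) = \frac{71}{2} + \frac{C}{2}$)
$- 27 M{\left(-6,7 \right)} \left(\left(-1\right) 40\right) = - 27 \left(\frac{71}{2} + \frac{1}{2} \cdot 7\right) \left(\left(-1\right) 40\right) = - 27 \left(\frac{71}{2} + \frac{7}{2}\right) \left(-40\right) = \left(-27\right) 39 \left(-40\right) = \left(-1053\right) \left(-40\right) = 42120$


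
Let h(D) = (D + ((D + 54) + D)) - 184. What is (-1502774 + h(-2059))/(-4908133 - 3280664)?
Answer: 503027/2729599 ≈ 0.18429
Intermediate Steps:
h(D) = -130 + 3*D (h(D) = (D + ((54 + D) + D)) - 184 = (D + (54 + 2*D)) - 184 = (54 + 3*D) - 184 = -130 + 3*D)
(-1502774 + h(-2059))/(-4908133 - 3280664) = (-1502774 + (-130 + 3*(-2059)))/(-4908133 - 3280664) = (-1502774 + (-130 - 6177))/(-8188797) = (-1502774 - 6307)*(-1/8188797) = -1509081*(-1/8188797) = 503027/2729599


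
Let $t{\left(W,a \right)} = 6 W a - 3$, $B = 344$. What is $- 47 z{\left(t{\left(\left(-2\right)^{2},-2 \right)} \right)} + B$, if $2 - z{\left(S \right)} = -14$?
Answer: $-408$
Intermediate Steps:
$t{\left(W,a \right)} = -3 + 6 W a$ ($t{\left(W,a \right)} = 6 W a - 3 = -3 + 6 W a$)
$z{\left(S \right)} = 16$ ($z{\left(S \right)} = 2 - -14 = 2 + 14 = 16$)
$- 47 z{\left(t{\left(\left(-2\right)^{2},-2 \right)} \right)} + B = \left(-47\right) 16 + 344 = -752 + 344 = -408$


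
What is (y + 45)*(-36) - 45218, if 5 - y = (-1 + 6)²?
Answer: -46118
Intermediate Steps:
y = -20 (y = 5 - (-1 + 6)² = 5 - 1*5² = 5 - 1*25 = 5 - 25 = -20)
(y + 45)*(-36) - 45218 = (-20 + 45)*(-36) - 45218 = 25*(-36) - 45218 = -900 - 45218 = -46118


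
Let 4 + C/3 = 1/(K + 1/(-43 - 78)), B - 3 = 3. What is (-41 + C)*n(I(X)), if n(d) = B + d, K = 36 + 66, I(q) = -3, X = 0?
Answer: -1961130/12341 ≈ -158.91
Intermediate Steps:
B = 6 (B = 3 + 3 = 6)
K = 102
n(d) = 6 + d
C = -147729/12341 (C = -12 + 3/(102 + 1/(-43 - 78)) = -12 + 3/(102 + 1/(-121)) = -12 + 3/(102 - 1/121) = -12 + 3/(12341/121) = -12 + 3*(121/12341) = -12 + 363/12341 = -147729/12341 ≈ -11.971)
(-41 + C)*n(I(X)) = (-41 - 147729/12341)*(6 - 3) = -653710/12341*3 = -1961130/12341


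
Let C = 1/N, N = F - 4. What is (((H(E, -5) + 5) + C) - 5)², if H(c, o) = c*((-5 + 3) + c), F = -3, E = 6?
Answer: 27889/49 ≈ 569.16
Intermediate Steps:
N = -7 (N = -3 - 4 = -7)
H(c, o) = c*(-2 + c)
C = -⅐ (C = 1/(-7) = -⅐ ≈ -0.14286)
(((H(E, -5) + 5) + C) - 5)² = (((6*(-2 + 6) + 5) - ⅐) - 5)² = (((6*4 + 5) - ⅐) - 5)² = (((24 + 5) - ⅐) - 5)² = ((29 - ⅐) - 5)² = (202/7 - 5)² = (167/7)² = 27889/49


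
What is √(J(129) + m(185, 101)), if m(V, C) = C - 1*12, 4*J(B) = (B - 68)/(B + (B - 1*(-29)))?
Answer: √29340871/574 ≈ 9.4368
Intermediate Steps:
J(B) = (-68 + B)/(4*(29 + 2*B)) (J(B) = ((B - 68)/(B + (B - 1*(-29))))/4 = ((-68 + B)/(B + (B + 29)))/4 = ((-68 + B)/(B + (29 + B)))/4 = ((-68 + B)/(29 + 2*B))/4 = (-68 + B)/(4*(29 + 2*B)))
m(V, C) = -12 + C (m(V, C) = C - 12 = -12 + C)
√(J(129) + m(185, 101)) = √((-68 + 129)/(4*(29 + 2*129)) + (-12 + 101)) = √((¼)*61/(29 + 258) + 89) = √((¼)*61/287 + 89) = √((¼)*(1/287)*61 + 89) = √(61/1148 + 89) = √(102233/1148) = √29340871/574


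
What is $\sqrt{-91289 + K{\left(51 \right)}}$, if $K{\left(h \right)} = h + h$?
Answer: $i \sqrt{91187} \approx 301.97 i$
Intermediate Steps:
$K{\left(h \right)} = 2 h$
$\sqrt{-91289 + K{\left(51 \right)}} = \sqrt{-91289 + 2 \cdot 51} = \sqrt{-91289 + 102} = \sqrt{-91187} = i \sqrt{91187}$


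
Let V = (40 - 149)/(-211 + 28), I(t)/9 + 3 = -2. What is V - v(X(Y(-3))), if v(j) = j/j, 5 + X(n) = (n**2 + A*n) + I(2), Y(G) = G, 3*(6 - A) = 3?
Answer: -74/183 ≈ -0.40437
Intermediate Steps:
A = 5 (A = 6 - 1/3*3 = 6 - 1 = 5)
I(t) = -45 (I(t) = -27 + 9*(-2) = -27 - 18 = -45)
V = 109/183 (V = -109/(-183) = -109*(-1/183) = 109/183 ≈ 0.59563)
X(n) = -50 + n**2 + 5*n (X(n) = -5 + ((n**2 + 5*n) - 45) = -5 + (-45 + n**2 + 5*n) = -50 + n**2 + 5*n)
v(j) = 1
V - v(X(Y(-3))) = 109/183 - 1*1 = 109/183 - 1 = -74/183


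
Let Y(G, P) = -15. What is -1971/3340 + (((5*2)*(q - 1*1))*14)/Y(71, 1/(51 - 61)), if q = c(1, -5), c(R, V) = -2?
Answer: 91549/3340 ≈ 27.410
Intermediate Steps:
q = -2
-1971/3340 + (((5*2)*(q - 1*1))*14)/Y(71, 1/(51 - 61)) = -1971/3340 + (((5*2)*(-2 - 1*1))*14)/(-15) = -1971*1/3340 + ((10*(-2 - 1))*14)*(-1/15) = -1971/3340 + ((10*(-3))*14)*(-1/15) = -1971/3340 - 30*14*(-1/15) = -1971/3340 - 420*(-1/15) = -1971/3340 + 28 = 91549/3340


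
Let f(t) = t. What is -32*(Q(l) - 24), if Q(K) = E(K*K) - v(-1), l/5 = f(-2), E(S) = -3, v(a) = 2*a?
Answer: 800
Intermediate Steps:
l = -10 (l = 5*(-2) = -10)
Q(K) = -1 (Q(K) = -3 - 2*(-1) = -3 - 1*(-2) = -3 + 2 = -1)
-32*(Q(l) - 24) = -32*(-1 - 24) = -32*(-25) = 800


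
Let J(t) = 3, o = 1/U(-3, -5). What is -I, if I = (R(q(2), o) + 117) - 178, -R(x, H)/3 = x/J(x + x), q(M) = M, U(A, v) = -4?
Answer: 63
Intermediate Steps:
o = -1/4 (o = 1/(-4) = -1/4 ≈ -0.25000)
R(x, H) = -x (R(x, H) = -3*x/3 = -x)
I = -63 (I = (-1*2 + 117) - 178 = (-2 + 117) - 178 = 115 - 178 = -63)
-I = -1*(-63) = 63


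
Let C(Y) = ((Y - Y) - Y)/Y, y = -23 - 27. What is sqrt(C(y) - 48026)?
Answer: I*sqrt(48027) ≈ 219.15*I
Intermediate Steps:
y = -50
C(Y) = -1 (C(Y) = (0 - Y)/Y = (-Y)/Y = -1)
sqrt(C(y) - 48026) = sqrt(-1 - 48026) = sqrt(-48027) = I*sqrt(48027)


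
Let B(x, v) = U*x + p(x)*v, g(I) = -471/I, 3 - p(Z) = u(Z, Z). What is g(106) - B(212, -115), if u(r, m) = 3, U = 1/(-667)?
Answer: -291685/70702 ≈ -4.1256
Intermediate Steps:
U = -1/667 ≈ -0.0014993
p(Z) = 0 (p(Z) = 3 - 1*3 = 3 - 3 = 0)
B(x, v) = -x/667 (B(x, v) = -x/667 + 0*v = -x/667 + 0 = -x/667)
g(106) - B(212, -115) = -471/106 - (-1)*212/667 = -471*1/106 - 1*(-212/667) = -471/106 + 212/667 = -291685/70702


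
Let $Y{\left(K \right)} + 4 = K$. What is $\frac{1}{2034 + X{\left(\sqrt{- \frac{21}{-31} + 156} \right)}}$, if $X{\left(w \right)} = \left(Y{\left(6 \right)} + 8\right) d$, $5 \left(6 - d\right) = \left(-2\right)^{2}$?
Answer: $\frac{1}{2086} \approx 0.00047939$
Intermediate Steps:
$Y{\left(K \right)} = -4 + K$
$d = \frac{26}{5}$ ($d = 6 - \frac{\left(-2\right)^{2}}{5} = 6 - \frac{4}{5} = \frac{26}{5} \approx 5.2$)
$X{\left(w \right)} = 52$ ($X{\left(w \right)} = \left(\left(-4 + 6\right) + 8\right) \frac{26}{5} = \left(2 + 8\right) \frac{26}{5} = 10 \cdot \frac{26}{5} = 52$)
$\frac{1}{2034 + X{\left(\sqrt{- \frac{21}{-31} + 156} \right)}} = \frac{1}{2034 + 52} = \frac{1}{2086}$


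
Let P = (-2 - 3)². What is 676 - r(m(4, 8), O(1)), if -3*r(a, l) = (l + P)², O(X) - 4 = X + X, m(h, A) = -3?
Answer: 2989/3 ≈ 996.33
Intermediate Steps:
O(X) = 4 + 2*X (O(X) = 4 + (X + X) = 4 + 2*X)
P = 25 (P = (-5)² = 25)
r(a, l) = -(25 + l)²/3 (r(a, l) = -(l + 25)²/3 = -(25 + l)²/3)
676 - r(m(4, 8), O(1)) = 676 - (-1)*(25 + (4 + 2*1))²/3 = 676 - (-1)*(25 + (4 + 2))²/3 = 676 - (-1)*(25 + 6)²/3 = 676 - (-1)*31²/3 = 676 - (-1)*961/3 = 676 - 1*(-961/3) = 676 + 961/3 = 2989/3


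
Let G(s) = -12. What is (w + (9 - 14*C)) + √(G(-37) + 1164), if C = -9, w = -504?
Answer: -369 + 24*√2 ≈ -335.06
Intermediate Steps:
(w + (9 - 14*C)) + √(G(-37) + 1164) = (-504 + (9 - 14*(-9))) + √(-12 + 1164) = (-504 + (9 + 126)) + √1152 = (-504 + 135) + 24*√2 = -369 + 24*√2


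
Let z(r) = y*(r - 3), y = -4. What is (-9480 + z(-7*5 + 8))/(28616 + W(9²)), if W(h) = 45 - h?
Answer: -468/1429 ≈ -0.32750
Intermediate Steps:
z(r) = 12 - 4*r (z(r) = -4*(r - 3) = -4*(-3 + r) = 12 - 4*r)
(-9480 + z(-7*5 + 8))/(28616 + W(9²)) = (-9480 + (12 - 4*(-7*5 + 8)))/(28616 + (45 - 1*9²)) = (-9480 + (12 - 4*(-35 + 8)))/(28616 + (45 - 1*81)) = (-9480 + (12 - 4*(-27)))/(28616 + (45 - 81)) = (-9480 + (12 + 108))/(28616 - 36) = (-9480 + 120)/28580 = -9360*1/28580 = -468/1429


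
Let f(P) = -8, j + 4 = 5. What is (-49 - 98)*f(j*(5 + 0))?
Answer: 1176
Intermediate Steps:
j = 1 (j = -4 + 5 = 1)
(-49 - 98)*f(j*(5 + 0)) = (-49 - 98)*(-8) = -147*(-8) = 1176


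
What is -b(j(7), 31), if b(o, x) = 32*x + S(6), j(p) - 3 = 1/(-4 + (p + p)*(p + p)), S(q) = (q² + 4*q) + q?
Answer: -1058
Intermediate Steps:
S(q) = q² + 5*q
j(p) = 3 + 1/(-4 + 4*p²) (j(p) = 3 + 1/(-4 + (p + p)*(p + p)) = 3 + 1/(-4 + (2*p)*(2*p)) = 3 + 1/(-4 + 4*p²))
b(o, x) = 66 + 32*x (b(o, x) = 32*x + 6*(5 + 6) = 32*x + 6*11 = 32*x + 66 = 66 + 32*x)
-b(j(7), 31) = -(66 + 32*31) = -(66 + 992) = -1*1058 = -1058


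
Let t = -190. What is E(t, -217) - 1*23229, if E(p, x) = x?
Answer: -23446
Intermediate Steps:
E(t, -217) - 1*23229 = -217 - 1*23229 = -217 - 23229 = -23446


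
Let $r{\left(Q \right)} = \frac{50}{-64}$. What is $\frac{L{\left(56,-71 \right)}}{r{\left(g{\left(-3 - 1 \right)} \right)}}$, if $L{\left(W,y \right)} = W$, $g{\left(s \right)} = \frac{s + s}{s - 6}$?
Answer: $- \frac{1792}{25} \approx -71.68$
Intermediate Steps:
$g{\left(s \right)} = \frac{2 s}{-6 + s}$
$r{\left(Q \right)} = - \frac{25}{32}$ ($r{\left(Q \right)} = 50 \left(- \frac{1}{64}\right) = - \frac{25}{32}$)
$\frac{L{\left(56,-71 \right)}}{r{\left(g{\left(-3 - 1 \right)} \right)}} = \frac{56}{- \frac{25}{32}} = 56 \left(- \frac{32}{25}\right) = - \frac{1792}{25}$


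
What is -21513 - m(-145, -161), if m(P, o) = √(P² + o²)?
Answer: -21513 - √46946 ≈ -21730.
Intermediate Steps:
-21513 - m(-145, -161) = -21513 - √((-145)² + (-161)²) = -21513 - √(21025 + 25921) = -21513 - √46946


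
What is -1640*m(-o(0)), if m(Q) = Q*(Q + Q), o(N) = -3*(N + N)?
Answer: 0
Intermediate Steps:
o(N) = -6*N
m(Q) = 2*Q² (m(Q) = Q*(2*Q) = 2*Q²)
-1640*m(-o(0)) = -3280*(-(-6)*0)² = -3280*(-1*0)² = -3280*0² = -3280*0 = -1640*0 = 0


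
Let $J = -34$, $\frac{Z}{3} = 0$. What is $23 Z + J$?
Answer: $-34$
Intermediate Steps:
$Z = 0$ ($Z = 3 \cdot 0 = 0$)
$23 Z + J = 23 \cdot 0 - 34 = 0 - 34 = -34$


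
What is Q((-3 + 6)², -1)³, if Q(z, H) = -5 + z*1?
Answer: 64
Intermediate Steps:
Q(z, H) = -5 + z
Q((-3 + 6)², -1)³ = (-5 + (-3 + 6)²)³ = (-5 + 3²)³ = (-5 + 9)³ = 4³ = 64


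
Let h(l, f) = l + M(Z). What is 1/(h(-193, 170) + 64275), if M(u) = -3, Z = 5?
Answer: 1/64079 ≈ 1.5606e-5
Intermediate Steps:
h(l, f) = -3 + l (h(l, f) = l - 3 = -3 + l)
1/(h(-193, 170) + 64275) = 1/((-3 - 193) + 64275) = 1/(-196 + 64275) = 1/64079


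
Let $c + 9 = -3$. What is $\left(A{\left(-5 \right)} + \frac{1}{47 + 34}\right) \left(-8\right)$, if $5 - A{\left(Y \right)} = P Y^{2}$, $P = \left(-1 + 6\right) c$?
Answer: $- \frac{975248}{81} \approx -12040.0$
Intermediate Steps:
$c = -12$ ($c = -9 - 3 = -12$)
$P = -60$ ($P = \left(-1 + 6\right) \left(-12\right) = 5 \left(-12\right) = -60$)
$A{\left(Y \right)} = 5 + 60 Y^{2}$ ($A{\left(Y \right)} = 5 - - 60 Y^{2} = 5 + 60 Y^{2}$)
$\left(A{\left(-5 \right)} + \frac{1}{47 + 34}\right) \left(-8\right) = \left(\left(5 + 60 \left(-5\right)^{2}\right) + \frac{1}{47 + 34}\right) \left(-8\right) = \left(\left(5 + 60 \cdot 25\right) + \frac{1}{81}\right) \left(-8\right) = \left(\left(5 + 1500\right) + \frac{1}{81}\right) \left(-8\right) = \left(1505 + \frac{1}{81}\right) \left(-8\right) = \frac{121906}{81} \left(-8\right) = - \frac{975248}{81}$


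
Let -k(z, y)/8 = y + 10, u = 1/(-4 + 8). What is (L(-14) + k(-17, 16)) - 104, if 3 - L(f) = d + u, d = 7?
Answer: -1265/4 ≈ -316.25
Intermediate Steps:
u = ¼ (u = 1/4 = ¼ ≈ 0.25000)
k(z, y) = -80 - 8*y (k(z, y) = -8*(y + 10) = -8*(10 + y) = -80 - 8*y)
L(f) = -17/4 (L(f) = 3 - (7 + ¼) = 3 - 1*29/4 = 3 - 29/4 = -17/4)
(L(-14) + k(-17, 16)) - 104 = (-17/4 + (-80 - 8*16)) - 104 = (-17/4 + (-80 - 128)) - 104 = (-17/4 - 208) - 104 = -849/4 - 104 = -1265/4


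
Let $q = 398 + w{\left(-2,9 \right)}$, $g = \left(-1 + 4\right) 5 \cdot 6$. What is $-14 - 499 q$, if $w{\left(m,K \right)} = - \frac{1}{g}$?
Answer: $- \frac{17874941}{90} \approx -1.9861 \cdot 10^{5}$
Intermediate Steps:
$g = 90$ ($g = 3 \cdot 5 \cdot 6 = 15 \cdot 6 = 90$)
$w{\left(m,K \right)} = - \frac{1}{90}$
$q = \frac{35819}{90}$ ($q = 398 - \frac{1}{90} = \frac{35819}{90} \approx 397.99$)
$-14 - 499 q = -14 - \frac{17873681}{90} = - \frac{17874941}{90}$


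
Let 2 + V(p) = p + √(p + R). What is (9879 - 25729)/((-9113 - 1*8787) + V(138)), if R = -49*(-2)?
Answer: 14077970/15777973 + 1585*√59/15777973 ≈ 0.89303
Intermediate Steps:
R = 98
V(p) = -2 + p + √(98 + p) (V(p) = -2 + (p + √(p + 98)) = -2 + (p + √(98 + p)) = -2 + p + √(98 + p))
(9879 - 25729)/((-9113 - 1*8787) + V(138)) = (9879 - 25729)/((-9113 - 1*8787) + (-2 + 138 + √(98 + 138))) = -15850/((-9113 - 8787) + (-2 + 138 + √236)) = -15850/(-17900 + (-2 + 138 + 2*√59)) = -15850/(-17900 + (136 + 2*√59)) = -15850/(-17764 + 2*√59)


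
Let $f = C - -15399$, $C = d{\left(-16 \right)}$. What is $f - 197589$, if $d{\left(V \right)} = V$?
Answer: $-182206$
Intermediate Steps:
$C = -16$
$f = 15383$ ($f = -16 - -15399 = -16 + 15399 = 15383$)
$f - 197589 = 15383 - 197589 = -182206$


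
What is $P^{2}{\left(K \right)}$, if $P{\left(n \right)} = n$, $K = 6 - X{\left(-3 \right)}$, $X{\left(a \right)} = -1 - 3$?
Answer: $100$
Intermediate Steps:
$X{\left(a \right)} = -4$
$K = 10$ ($K = 6 - -4 = 6 + 4 = 10$)
$P^{2}{\left(K \right)} = 10^{2} = 100$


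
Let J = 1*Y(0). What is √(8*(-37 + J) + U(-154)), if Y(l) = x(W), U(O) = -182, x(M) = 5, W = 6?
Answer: I*√438 ≈ 20.928*I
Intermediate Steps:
Y(l) = 5
J = 5 (J = 1*5 = 5)
√(8*(-37 + J) + U(-154)) = √(8*(-37 + 5) - 182) = √(8*(-32) - 182) = √(-256 - 182) = √(-438) = I*√438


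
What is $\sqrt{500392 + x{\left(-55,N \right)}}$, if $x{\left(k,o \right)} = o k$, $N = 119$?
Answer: $\sqrt{493847} \approx 702.74$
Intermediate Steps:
$x{\left(k,o \right)} = k o$
$\sqrt{500392 + x{\left(-55,N \right)}} = \sqrt{500392 - 6545} = \sqrt{493847}$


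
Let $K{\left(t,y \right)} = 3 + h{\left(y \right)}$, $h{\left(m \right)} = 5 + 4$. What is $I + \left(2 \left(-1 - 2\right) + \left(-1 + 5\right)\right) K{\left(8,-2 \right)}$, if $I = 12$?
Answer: $-12$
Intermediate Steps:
$h{\left(m \right)} = 9$
$K{\left(t,y \right)} = 12$ ($K{\left(t,y \right)} = 3 + 9 = 12$)
$I + \left(2 \left(-1 - 2\right) + \left(-1 + 5\right)\right) K{\left(8,-2 \right)} = 12 + \left(2 \left(-1 - 2\right) + \left(-1 + 5\right)\right) 12 = 12 + \left(2 \left(-1 - 2\right) + 4\right) 12 = 12 + \left(2 \left(-3\right) + 4\right) 12 = 12 + \left(-6 + 4\right) 12 = 12 - 24 = -12$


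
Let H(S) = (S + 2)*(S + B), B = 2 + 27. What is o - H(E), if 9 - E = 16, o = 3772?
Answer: 3882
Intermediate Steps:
B = 29
E = -7 (E = 9 - 1*16 = 9 - 16 = -7)
H(S) = (2 + S)*(29 + S) (H(S) = (S + 2)*(S + 29) = (2 + S)*(29 + S))
o - H(E) = 3772 - (58 + (-7)² + 31*(-7)) = 3772 - (58 + 49 - 217) = 3772 - 1*(-110) = 3772 + 110 = 3882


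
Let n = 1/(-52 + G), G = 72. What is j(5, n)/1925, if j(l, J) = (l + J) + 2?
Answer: 141/38500 ≈ 0.0036623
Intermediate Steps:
n = 1/20 (n = 1/(-52 + 72) = 1/20 ≈ 0.050000)
j(l, J) = 2 + J + l (j(l, J) = (J + l) + 2 = 2 + J + l)
j(5, n)/1925 = (2 + 1/20 + 5)/1925 = (141/20)*(1/1925) = 141/38500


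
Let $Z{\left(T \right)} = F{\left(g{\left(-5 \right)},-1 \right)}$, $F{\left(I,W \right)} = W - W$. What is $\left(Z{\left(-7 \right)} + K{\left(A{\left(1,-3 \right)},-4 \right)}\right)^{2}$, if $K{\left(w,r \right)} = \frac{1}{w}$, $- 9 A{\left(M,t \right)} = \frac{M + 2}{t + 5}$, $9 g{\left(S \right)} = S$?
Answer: $36$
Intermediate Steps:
$g{\left(S \right)} = \frac{S}{9}$
$A{\left(M,t \right)} = - \frac{2 + M}{9 \left(5 + t\right)}$ ($A{\left(M,t \right)} = - \frac{\left(M + 2\right) \frac{1}{t + 5}}{9} = - \frac{\left(2 + M\right) \frac{1}{5 + t}}{9} = - \frac{\frac{1}{5 + t} \left(2 + M\right)}{9} = - \frac{2 + M}{9 \left(5 + t\right)}$)
$F{\left(I,W \right)} = 0$
$Z{\left(T \right)} = 0$
$\left(Z{\left(-7 \right)} + K{\left(A{\left(1,-3 \right)},-4 \right)}\right)^{2} = \left(0 + \frac{1}{\frac{1}{9} \frac{1}{5 - 3} \left(-2 - 1\right)}\right)^{2} = \left(0 + \frac{1}{\frac{1}{9} \cdot \frac{1}{2} \left(-2 - 1\right)}\right)^{2} = \left(0 + \frac{1}{\frac{1}{9} \cdot \frac{1}{2} \left(-3\right)}\right)^{2} = \left(0 + \frac{1}{- \frac{1}{6}}\right)^{2} = \left(0 - 6\right)^{2} = \left(-6\right)^{2} = 36$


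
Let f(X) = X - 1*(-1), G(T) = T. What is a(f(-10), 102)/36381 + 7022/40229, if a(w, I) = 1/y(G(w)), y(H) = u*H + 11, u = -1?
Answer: 5109387869/29271424980 ≈ 0.17455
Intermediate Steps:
y(H) = 11 - H (y(H) = -H + 11 = 11 - H)
f(X) = 1 + X (f(X) = X + 1 = 1 + X)
a(w, I) = 1/(11 - w)
a(f(-10), 102)/36381 + 7022/40229 = 1/((11 - (1 - 10))*36381) + 7022/40229 = (1/36381)/(11 - 1*(-9)) + 7022*(1/40229) = (1/36381)/(11 + 9) + 7022/40229 = (1/36381)/20 + 7022/40229 = (1/20)*(1/36381) + 7022/40229 = 1/727620 + 7022/40229 = 5109387869/29271424980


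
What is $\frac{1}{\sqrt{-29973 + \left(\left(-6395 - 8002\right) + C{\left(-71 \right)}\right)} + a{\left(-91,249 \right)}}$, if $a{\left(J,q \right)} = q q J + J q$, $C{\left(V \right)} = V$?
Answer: $- \frac{5664750}{32089392606941} - \frac{i \sqrt{44441}}{32089392606941} \approx -1.7653 \cdot 10^{-7} - 6.5695 \cdot 10^{-12} i$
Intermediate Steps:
$a{\left(J,q \right)} = J q + J q^{2}$ ($a{\left(J,q \right)} = q^{2} J + J q = J q^{2} + J q = J q + J q^{2}$)
$\frac{1}{\sqrt{-29973 + \left(\left(-6395 - 8002\right) + C{\left(-71 \right)}\right)} + a{\left(-91,249 \right)}} = \frac{1}{\sqrt{-29973 - 14468} - 22659 \left(1 + 249\right)} = \frac{1}{\sqrt{-29973 - 14468} - 22659 \cdot 250} = \frac{1}{\sqrt{-29973 - 14468} - 5664750} = \frac{1}{\sqrt{-44441} - 5664750} = \frac{1}{i \sqrt{44441} - 5664750} = \frac{1}{-5664750 + i \sqrt{44441}}$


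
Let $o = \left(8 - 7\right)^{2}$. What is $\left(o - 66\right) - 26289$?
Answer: $-26354$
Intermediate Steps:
$o = 1$ ($o = 1^{2} = 1$)
$\left(o - 66\right) - 26289 = \left(1 - 66\right) - 26289 = -65 - 26289 = -26354$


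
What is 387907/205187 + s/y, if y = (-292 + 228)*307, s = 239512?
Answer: -5190394001/503939272 ≈ -10.300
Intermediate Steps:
y = -19648 (y = -64*307 = -19648)
387907/205187 + s/y = 387907/205187 + 239512/(-19648) = 387907*(1/205187) + 239512*(-1/19648) = 387907/205187 - 29939/2456 = -5190394001/503939272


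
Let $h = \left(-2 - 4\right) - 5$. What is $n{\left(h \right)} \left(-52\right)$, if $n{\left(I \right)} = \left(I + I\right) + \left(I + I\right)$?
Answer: $2288$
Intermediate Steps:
$h = -11$ ($h = -6 - 5 = -11$)
$n{\left(I \right)} = 4 I$ ($n{\left(I \right)} = 2 I + 2 I = 4 I$)
$n{\left(h \right)} \left(-52\right) = 4 \left(-11\right) \left(-52\right) = \left(-44\right) \left(-52\right) = 2288$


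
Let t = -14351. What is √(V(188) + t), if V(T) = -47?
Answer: I*√14398 ≈ 119.99*I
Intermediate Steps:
√(V(188) + t) = √(-47 - 14351) = √(-14398) = I*√14398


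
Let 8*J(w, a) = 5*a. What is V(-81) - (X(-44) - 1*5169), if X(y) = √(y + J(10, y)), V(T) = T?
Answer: 5088 - I*√286/2 ≈ 5088.0 - 8.4558*I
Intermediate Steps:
J(w, a) = 5*a/8 (J(w, a) = (5*a)/8 = 5*a/8)
X(y) = √26*√y/4 (X(y) = √(y + 5*y/8) = √(13*y/8) = √26*√y/4)
V(-81) - (X(-44) - 1*5169) = -81 - (√26*√(-44)/4 - 1*5169) = -81 - (√26*(2*I*√11)/4 - 5169) = -81 - (I*√286/2 - 5169) = -81 - (-5169 + I*√286/2) = -81 + (5169 - I*√286/2) = 5088 - I*√286/2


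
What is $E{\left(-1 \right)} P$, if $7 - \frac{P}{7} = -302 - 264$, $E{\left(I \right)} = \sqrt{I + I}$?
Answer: $4011 i \sqrt{2} \approx 5672.4 i$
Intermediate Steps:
$E{\left(I \right)} = \sqrt{2} \sqrt{I}$ ($E{\left(I \right)} = \sqrt{2 I} = \sqrt{2} \sqrt{I}$)
$P = 4011$ ($P = 49 - 7 \left(-302 - 264\right) = 49 - -3962 = 49 + 3962 = 4011$)
$E{\left(-1 \right)} P = \sqrt{2} \sqrt{-1} \cdot 4011 = \sqrt{2} i 4011 = i \sqrt{2} \cdot 4011 = 4011 i \sqrt{2}$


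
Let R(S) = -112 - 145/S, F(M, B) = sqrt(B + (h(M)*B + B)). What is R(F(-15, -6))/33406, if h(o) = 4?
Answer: -56/16703 + 145*I/200436 ≈ -0.0033527 + 0.00072342*I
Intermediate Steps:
F(M, B) = sqrt(6)*sqrt(B) (F(M, B) = sqrt(B + (4*B + B)) = sqrt(B + 5*B) = sqrt(6*B) = sqrt(6)*sqrt(B))
R(F(-15, -6))/33406 = (-112 - 145*(-I/6))/33406 = (-112 - 145*(-I/6))*(1/33406) = (-112 - (-145)*I/6)*(1/33406) = (-112 + 145*I/6)*(1/33406) = -56/16703 + 145*I/200436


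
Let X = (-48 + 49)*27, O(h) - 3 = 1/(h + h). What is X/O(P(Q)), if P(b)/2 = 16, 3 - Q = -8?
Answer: 1728/193 ≈ 8.9534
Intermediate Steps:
Q = 11 (Q = 3 - 1*(-8) = 3 + 8 = 11)
P(b) = 32 (P(b) = 2*16 = 32)
O(h) = 3 + 1/(2*h) (O(h) = 3 + 1/(h + h) = 3 + 1/(2*h))
X = 27 (X = 1*27 = 27)
X/O(P(Q)) = 27/(3 + (½)/32) = 27/(3 + (½)*(1/32)) = 27/(3 + 1/64) = 27/(193/64) = 27*(64/193) = 1728/193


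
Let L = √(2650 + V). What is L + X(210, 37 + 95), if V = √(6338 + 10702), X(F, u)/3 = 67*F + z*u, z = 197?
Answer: 120222 + √(2650 + 4*√1065) ≈ 1.2027e+5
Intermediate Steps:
X(F, u) = 201*F + 591*u (X(F, u) = 3*(67*F + 197*u) = 201*F + 591*u)
V = 4*√1065 (V = √17040 = 4*√1065 ≈ 130.54)
L = √(2650 + 4*√1065) ≈ 52.731
L + X(210, 37 + 95) = √(2650 + 4*√1065) + (201*210 + 591*(37 + 95)) = √(2650 + 4*√1065) + (42210 + 591*132) = √(2650 + 4*√1065) + (42210 + 78012) = √(2650 + 4*√1065) + 120222 = 120222 + √(2650 + 4*√1065)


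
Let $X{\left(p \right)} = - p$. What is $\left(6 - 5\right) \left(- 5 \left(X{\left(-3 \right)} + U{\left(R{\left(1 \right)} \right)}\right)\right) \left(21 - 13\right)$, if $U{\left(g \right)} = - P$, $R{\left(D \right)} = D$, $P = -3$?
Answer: $-240$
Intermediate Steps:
$U{\left(g \right)} = 3$ ($U{\left(g \right)} = \left(-1\right) \left(-3\right) = 3$)
$\left(6 - 5\right) \left(- 5 \left(X{\left(-3 \right)} + U{\left(R{\left(1 \right)} \right)}\right)\right) \left(21 - 13\right) = \left(6 - 5\right) \left(- 5 \left(\left(-1\right) \left(-3\right) + 3\right)\right) \left(21 - 13\right) = 1 \left(- 5 \left(3 + 3\right)\right) 8 = 1 \left(\left(-5\right) 6\right) 8 = 1 \left(-30\right) 8 = \left(-30\right) 8 = -240$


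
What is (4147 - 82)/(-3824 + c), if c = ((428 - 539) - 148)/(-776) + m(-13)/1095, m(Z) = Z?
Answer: -3454111800/3249055763 ≈ -1.0631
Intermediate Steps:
c = 273517/849720 (c = ((428 - 539) - 148)/(-776) - 13/1095 = (-111 - 148)*(-1/776) - 13*1/1095 = -259*(-1/776) - 13/1095 = 259/776 - 13/1095 = 273517/849720 ≈ 0.32189)
(4147 - 82)/(-3824 + c) = (4147 - 82)/(-3824 + 273517/849720) = 4065/(-3249055763/849720) = 4065*(-849720/3249055763) = -3454111800/3249055763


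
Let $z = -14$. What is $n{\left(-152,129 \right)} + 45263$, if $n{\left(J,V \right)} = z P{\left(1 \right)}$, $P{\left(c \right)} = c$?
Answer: $45249$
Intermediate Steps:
$n{\left(J,V \right)} = -14$ ($n{\left(J,V \right)} = \left(-14\right) 1 = -14$)
$n{\left(-152,129 \right)} + 45263 = -14 + 45263 = 45249$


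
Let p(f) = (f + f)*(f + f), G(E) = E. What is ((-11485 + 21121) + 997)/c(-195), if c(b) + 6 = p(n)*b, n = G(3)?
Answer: -10633/7026 ≈ -1.5134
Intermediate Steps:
n = 3
p(f) = 4*f² (p(f) = (2*f)*(2*f) = 4*f²)
c(b) = -6 + 36*b (c(b) = -6 + (4*3²)*b = -6 + (4*9)*b = -6 + 36*b)
((-11485 + 21121) + 997)/c(-195) = ((-11485 + 21121) + 997)/(-6 + 36*(-195)) = (9636 + 997)/(-6 - 7020) = 10633/(-7026) = 10633*(-1/7026) = -10633/7026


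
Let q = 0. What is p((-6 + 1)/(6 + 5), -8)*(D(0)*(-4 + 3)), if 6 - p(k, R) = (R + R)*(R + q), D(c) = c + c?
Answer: 0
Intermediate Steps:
D(c) = 2*c
p(k, R) = 6 - 2*R² (p(k, R) = 6 - (R + R)*(R + 0) = 6 - 2*R*R = 6 - 2*R²)
p((-6 + 1)/(6 + 5), -8)*(D(0)*(-4 + 3)) = (6 - 2*(-8)²)*((2*0)*(-4 + 3)) = (6 - 2*64)*(0*(-1)) = (6 - 128)*0 = -122*0 = 0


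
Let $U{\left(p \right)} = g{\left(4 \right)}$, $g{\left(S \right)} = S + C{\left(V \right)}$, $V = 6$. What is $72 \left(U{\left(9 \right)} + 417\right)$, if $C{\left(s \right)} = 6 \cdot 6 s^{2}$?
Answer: $123624$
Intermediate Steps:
$C{\left(s \right)} = 36 s^{2}$
$g{\left(S \right)} = 1296 + S$ ($g{\left(S \right)} = S + 36 \cdot 6^{2} = S + 36 \cdot 36 = S + 1296 = 1296 + S$)
$U{\left(p \right)} = 1300$ ($U{\left(p \right)} = 1296 + 4 = 1300$)
$72 \left(U{\left(9 \right)} + 417\right) = 72 \left(1300 + 417\right) = 72 \cdot 1717 = 123624$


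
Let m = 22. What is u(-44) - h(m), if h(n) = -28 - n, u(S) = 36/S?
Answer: 541/11 ≈ 49.182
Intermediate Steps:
u(-44) - h(m) = 36/(-44) - (-28 - 1*22) = 36*(-1/44) - (-28 - 22) = -9/11 - 1*(-50) = -9/11 + 50 = 541/11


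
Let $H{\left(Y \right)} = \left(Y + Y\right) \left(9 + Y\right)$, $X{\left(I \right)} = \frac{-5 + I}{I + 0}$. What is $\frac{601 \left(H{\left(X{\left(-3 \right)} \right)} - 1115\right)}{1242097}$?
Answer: $- \frac{5694475}{11178873} \approx -0.5094$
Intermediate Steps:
$X{\left(I \right)} = \frac{-5 + I}{I}$
$H{\left(Y \right)} = 2 Y \left(9 + Y\right)$
$\frac{601 \left(H{\left(X{\left(-3 \right)} \right)} - 1115\right)}{1242097} = \frac{601 \left(2 \frac{-5 - 3}{-3} \left(9 + \frac{-5 - 3}{-3}\right) - 1115\right)}{1242097} = 601 \left(2 \left(\left(- \frac{1}{3}\right) \left(-8\right)\right) \left(9 - - \frac{8}{3}\right) - 1115\right) \frac{1}{1242097} = 601 \left(2 \cdot \frac{8}{3} \left(9 + \frac{8}{3}\right) - 1115\right) \frac{1}{1242097} = 601 \left(2 \cdot \frac{8}{3} \cdot \frac{35}{3} - 1115\right) \frac{1}{1242097} = 601 \left(\frac{560}{9} - 1115\right) \frac{1}{1242097} = 601 \left(- \frac{9475}{9}\right) \frac{1}{1242097} = \left(- \frac{5694475}{9}\right) \frac{1}{1242097} = - \frac{5694475}{11178873}$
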